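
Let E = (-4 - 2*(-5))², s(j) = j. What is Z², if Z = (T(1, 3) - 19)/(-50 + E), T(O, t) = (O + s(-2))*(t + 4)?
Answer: 169/49 ≈ 3.4490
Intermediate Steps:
E = 36 (E = (-4 + 10)² = 6² = 36)
T(O, t) = (-2 + O)*(4 + t) (T(O, t) = (O - 2)*(t + 4) = (-2 + O)*(4 + t))
Z = 13/7 (Z = ((-8 - 2*3 + 4*1 + 1*3) - 19)/(-50 + 36) = ((-8 - 6 + 4 + 3) - 19)/(-14) = (-7 - 19)*(-1/14) = -26*(-1/14) = 13/7 ≈ 1.8571)
Z² = (13/7)² = 169/49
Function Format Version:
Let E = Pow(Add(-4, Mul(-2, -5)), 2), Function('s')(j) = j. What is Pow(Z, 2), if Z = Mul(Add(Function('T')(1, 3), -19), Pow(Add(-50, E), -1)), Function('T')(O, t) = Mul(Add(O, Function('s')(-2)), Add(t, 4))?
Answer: Rational(169, 49) ≈ 3.4490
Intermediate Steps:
E = 36 (E = Pow(Add(-4, 10), 2) = Pow(6, 2) = 36)
Function('T')(O, t) = Mul(Add(-2, O), Add(4, t)) (Function('T')(O, t) = Mul(Add(O, -2), Add(t, 4)) = Mul(Add(-2, O), Add(4, t)))
Z = Rational(13, 7) (Z = Mul(Add(Add(-8, Mul(-2, 3), Mul(4, 1), Mul(1, 3)), -19), Pow(Add(-50, 36), -1)) = Mul(Add(Add(-8, -6, 4, 3), -19), Pow(-14, -1)) = Mul(Add(-7, -19), Rational(-1, 14)) = Mul(-26, Rational(-1, 14)) = Rational(13, 7) ≈ 1.8571)
Pow(Z, 2) = Pow(Rational(13, 7), 2) = Rational(169, 49)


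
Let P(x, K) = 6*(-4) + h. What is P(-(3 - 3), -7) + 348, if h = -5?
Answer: 319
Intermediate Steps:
P(x, K) = -29 (P(x, K) = 6*(-4) - 5 = -24 - 5 = -29)
P(-(3 - 3), -7) + 348 = -29 + 348 = 319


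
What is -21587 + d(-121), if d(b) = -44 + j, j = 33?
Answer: -21598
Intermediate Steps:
d(b) = -11 (d(b) = -44 + 33 = -11)
-21587 + d(-121) = -21587 - 11 = -21598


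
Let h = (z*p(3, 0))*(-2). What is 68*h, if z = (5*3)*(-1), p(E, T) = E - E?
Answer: 0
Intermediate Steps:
p(E, T) = 0
z = -15 (z = 15*(-1) = -15)
h = 0 (h = -15*0*(-2) = 0*(-2) = 0)
68*h = 68*0 = 0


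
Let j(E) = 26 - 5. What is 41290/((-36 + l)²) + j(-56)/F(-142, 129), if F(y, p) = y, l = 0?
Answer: 1458991/46008 ≈ 31.712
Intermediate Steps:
j(E) = 21
41290/((-36 + l)²) + j(-56)/F(-142, 129) = 41290/((-36 + 0)²) + 21/(-142) = 41290/((-36)²) + 21*(-1/142) = 41290/1296 - 21/142 = 41290*(1/1296) - 21/142 = 20645/648 - 21/142 = 1458991/46008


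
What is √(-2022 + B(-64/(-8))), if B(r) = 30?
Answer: 2*I*√498 ≈ 44.632*I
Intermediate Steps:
√(-2022 + B(-64/(-8))) = √(-2022 + 30) = √(-1992) = 2*I*√498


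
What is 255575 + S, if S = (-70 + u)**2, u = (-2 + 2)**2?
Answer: 260475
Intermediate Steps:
u = 0 (u = 0**2 = 0)
S = 4900 (S = (-70 + 0)**2 = (-70)**2 = 4900)
255575 + S = 255575 + 4900 = 260475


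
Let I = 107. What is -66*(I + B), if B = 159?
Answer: -17556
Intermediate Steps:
-66*(I + B) = -66*(107 + 159) = -66*266 = -17556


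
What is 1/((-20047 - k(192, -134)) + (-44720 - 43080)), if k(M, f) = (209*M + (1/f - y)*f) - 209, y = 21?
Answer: -1/150581 ≈ -6.6409e-6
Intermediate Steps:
k(M, f) = -209 + 209*M + f*(-21 + 1/f) (k(M, f) = (209*M + (1/f - 1*21)*f) - 209 = (209*M + (1/f - 21)*f) - 209 = (209*M + (-21 + 1/f)*f) - 209 = (209*M + f*(-21 + 1/f)) - 209 = -209 + 209*M + f*(-21 + 1/f))
1/((-20047 - k(192, -134)) + (-44720 - 43080)) = 1/((-20047 - (-208 - 21*(-134) + 209*192)) + (-44720 - 43080)) = 1/((-20047 - (-208 + 2814 + 40128)) - 87800) = 1/((-20047 - 1*42734) - 87800) = 1/((-20047 - 42734) - 87800) = 1/(-62781 - 87800) = 1/(-150581) = -1/150581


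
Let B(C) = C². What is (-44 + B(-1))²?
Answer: 1849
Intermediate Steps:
(-44 + B(-1))² = (-44 + (-1)²)² = (-44 + 1)² = (-43)² = 1849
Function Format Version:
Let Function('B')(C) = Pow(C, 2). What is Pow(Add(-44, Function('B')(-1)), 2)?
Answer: 1849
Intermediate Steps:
Pow(Add(-44, Function('B')(-1)), 2) = Pow(Add(-44, Pow(-1, 2)), 2) = Pow(Add(-44, 1), 2) = Pow(-43, 2) = 1849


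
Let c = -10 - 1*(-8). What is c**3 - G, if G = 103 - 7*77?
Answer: 428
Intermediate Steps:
c = -2 (c = -10 + 8 = -2)
G = -436 (G = 103 - 539 = -436)
c**3 - G = (-2)**3 - 1*(-436) = -8 + 436 = 428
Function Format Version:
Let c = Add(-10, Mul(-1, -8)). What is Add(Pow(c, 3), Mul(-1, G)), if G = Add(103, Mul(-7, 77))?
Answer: 428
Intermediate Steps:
c = -2 (c = Add(-10, 8) = -2)
G = -436 (G = Add(103, -539) = -436)
Add(Pow(c, 3), Mul(-1, G)) = Add(Pow(-2, 3), Mul(-1, -436)) = Add(-8, 436) = 428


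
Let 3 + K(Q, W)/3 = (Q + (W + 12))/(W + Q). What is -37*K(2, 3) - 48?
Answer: -462/5 ≈ -92.400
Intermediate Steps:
K(Q, W) = -9 + 3*(12 + Q + W)/(Q + W) (K(Q, W) = -9 + 3*((Q + (W + 12))/(W + Q)) = -9 + 3*((Q + (12 + W))/(Q + W)) = -9 + 3*((12 + Q + W)/(Q + W)) = -9 + 3*(12 + Q + W)/(Q + W))
-37*K(2, 3) - 48 = -222*(6 - 1*2 - 1*3)/(2 + 3) - 48 = -222*(6 - 2 - 3)/5 - 48 = -222/5 - 48 = -462/5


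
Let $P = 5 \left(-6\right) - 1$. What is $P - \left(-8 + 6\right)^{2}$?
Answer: $-35$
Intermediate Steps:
$P = -31$ ($P = -30 - 1 = -31$)
$P - \left(-8 + 6\right)^{2} = -31 - \left(-8 + 6\right)^{2} = -31 - \left(-2\right)^{2} = -31 - 4 = -35$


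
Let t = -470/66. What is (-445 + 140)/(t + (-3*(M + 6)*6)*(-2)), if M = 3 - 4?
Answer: -2013/1141 ≈ -1.7642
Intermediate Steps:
t = -235/33 (t = -470*1/66 = -235/33 ≈ -7.1212)
M = -1
(-445 + 140)/(t + (-3*(M + 6)*6)*(-2)) = (-445 + 140)/(-235/33 + (-3*(-1 + 6)*6)*(-2)) = -305/(-235/33 + (-3*5*6)*(-2)) = -305/(-235/33 - 15*6*(-2)) = -305/(-235/33 - 90*(-2)) = -305/(-235/33 + 180) = -305/5705/33 = -305*33/5705 = -2013/1141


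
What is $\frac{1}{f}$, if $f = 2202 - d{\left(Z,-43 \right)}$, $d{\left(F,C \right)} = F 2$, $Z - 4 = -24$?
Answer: $\frac{1}{2242} \approx 0.00044603$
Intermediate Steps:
$Z = -20$ ($Z = 4 - 24 = -20$)
$d{\left(F,C \right)} = 2 F$
$f = 2242$ ($f = 2202 - 2 \left(-20\right) = 2202 - -40 = 2202 + 40 = 2242$)
$\frac{1}{f} = \frac{1}{2242}$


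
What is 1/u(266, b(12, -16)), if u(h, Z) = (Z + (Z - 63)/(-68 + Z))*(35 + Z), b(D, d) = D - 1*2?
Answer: 58/28485 ≈ 0.0020362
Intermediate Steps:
b(D, d) = -2 + D (b(D, d) = D - 2 = -2 + D)
u(h, Z) = (35 + Z)*(Z + (-63 + Z)/(-68 + Z)) (u(h, Z) = (Z + (-63 + Z)/(-68 + Z))*(35 + Z) = (35 + Z)*(Z + (-63 + Z)/(-68 + Z)))
1/u(266, b(12, -16)) = 1/((-2205 + (-2 + 12)³ - 2408*(-2 + 12) - 32*(-2 + 12)²)/(-68 + (-2 + 12))) = 1/((-2205 + 10³ - 2408*10 - 32*10²)/(-68 + 10)) = 1/((-2205 + 1000 - 24080 - 32*100)/(-58)) = 1/(-(-2205 + 1000 - 24080 - 3200)/58) = 1/(-1/58*(-28485)) = 1/(28485/58) = 58/28485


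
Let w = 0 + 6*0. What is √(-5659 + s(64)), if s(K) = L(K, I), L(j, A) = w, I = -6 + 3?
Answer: I*√5659 ≈ 75.226*I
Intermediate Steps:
I = -3
w = 0 (w = 0 + 0 = 0)
L(j, A) = 0
s(K) = 0
√(-5659 + s(64)) = √(-5659 + 0) = √(-5659) = I*√5659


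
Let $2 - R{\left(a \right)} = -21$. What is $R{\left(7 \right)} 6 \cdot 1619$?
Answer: $223422$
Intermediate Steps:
$R{\left(a \right)} = 23$ ($R{\left(a \right)} = 2 - -21 = 2 + 21 = 23$)
$R{\left(7 \right)} 6 \cdot 1619 = 23 \cdot 6 \cdot 1619 = 23 \cdot 9714 = 223422$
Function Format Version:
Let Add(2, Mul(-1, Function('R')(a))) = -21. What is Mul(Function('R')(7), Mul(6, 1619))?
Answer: 223422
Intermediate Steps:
Function('R')(a) = 23 (Function('R')(a) = Add(2, Mul(-1, -21)) = Add(2, 21) = 23)
Mul(Function('R')(7), Mul(6, 1619)) = Mul(23, Mul(6, 1619)) = Mul(23, 9714) = 223422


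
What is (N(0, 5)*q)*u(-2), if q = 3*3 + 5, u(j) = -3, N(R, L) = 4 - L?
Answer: 42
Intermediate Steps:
q = 14 (q = 9 + 5 = 14)
(N(0, 5)*q)*u(-2) = ((4 - 1*5)*14)*(-3) = ((4 - 5)*14)*(-3) = -1*14*(-3) = -14*(-3) = 42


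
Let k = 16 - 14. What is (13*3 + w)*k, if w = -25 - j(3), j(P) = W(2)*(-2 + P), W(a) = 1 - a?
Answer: 30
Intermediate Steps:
k = 2
j(P) = 2 - P (j(P) = (1 - 1*2)*(-2 + P) = (1 - 2)*(-2 + P) = -(-2 + P) = 2 - P)
w = -24 (w = -25 - (2 - 1*3) = -25 - (2 - 3) = -25 - 1*(-1) = -25 + 1 = -24)
(13*3 + w)*k = (13*3 - 24)*2 = (39 - 24)*2 = 15*2 = 30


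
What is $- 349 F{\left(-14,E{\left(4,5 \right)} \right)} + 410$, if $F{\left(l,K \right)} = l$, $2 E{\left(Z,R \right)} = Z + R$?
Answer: $5296$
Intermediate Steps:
$E{\left(Z,R \right)} = \frac{R}{2} + \frac{Z}{2}$ ($E{\left(Z,R \right)} = \frac{Z + R}{2} = \frac{R + Z}{2} = \frac{R}{2} + \frac{Z}{2}$)
$- 349 F{\left(-14,E{\left(4,5 \right)} \right)} + 410 = \left(-349\right) \left(-14\right) + 410 = 4886 + 410 = 5296$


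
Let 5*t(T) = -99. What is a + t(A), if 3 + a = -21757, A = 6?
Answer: -108899/5 ≈ -21780.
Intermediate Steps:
a = -21760 (a = -3 - 21757 = -21760)
t(T) = -99/5 (t(T) = (⅕)*(-99) = -99/5)
a + t(A) = -21760 - 99/5 = -108899/5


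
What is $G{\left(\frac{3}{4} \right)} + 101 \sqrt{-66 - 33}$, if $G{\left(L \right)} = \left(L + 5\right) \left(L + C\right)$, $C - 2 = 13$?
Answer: $\frac{1449}{16} + 303 i \sqrt{11} \approx 90.563 + 1004.9 i$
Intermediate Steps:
$C = 15$ ($C = 2 + 13 = 15$)
$G{\left(L \right)} = \left(5 + L\right) \left(15 + L\right)$ ($G{\left(L \right)} = \left(L + 5\right) \left(L + 15\right) = \left(5 + L\right) \left(15 + L\right)$)
$G{\left(\frac{3}{4} \right)} + 101 \sqrt{-66 - 33} = \left(75 + \left(\frac{3}{4}\right)^{2} + 20 \cdot \frac{3}{4}\right) + 101 \sqrt{-66 - 33} = \left(75 + \left(3 \cdot \frac{1}{4}\right)^{2} + 20 \cdot 3 \cdot \frac{1}{4}\right) + 101 \sqrt{-99} = \left(75 + \left(\frac{3}{4}\right)^{2} + 20 \cdot \frac{3}{4}\right) + 101 \cdot 3 i \sqrt{11} = \left(75 + \frac{9}{16} + 15\right) + 303 i \sqrt{11} = \frac{1449}{16} + 303 i \sqrt{11}$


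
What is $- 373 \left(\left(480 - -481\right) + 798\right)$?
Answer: $-656107$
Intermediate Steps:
$- 373 \left(\left(480 - -481\right) + 798\right) = - 373 \left(\left(480 + 481\right) + 798\right) = - 373 \left(961 + 798\right) = \left(-373\right) 1759 = -656107$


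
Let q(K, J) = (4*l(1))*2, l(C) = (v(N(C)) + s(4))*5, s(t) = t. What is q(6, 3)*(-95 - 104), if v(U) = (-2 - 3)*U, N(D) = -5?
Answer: -230840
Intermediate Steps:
v(U) = -5*U
l(C) = 145 (l(C) = (-5*(-5) + 4)*5 = (25 + 4)*5 = 29*5 = 145)
q(K, J) = 1160 (q(K, J) = (4*145)*2 = 580*2 = 1160)
q(6, 3)*(-95 - 104) = 1160*(-95 - 104) = 1160*(-199) = -230840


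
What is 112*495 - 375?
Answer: 55065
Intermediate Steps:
112*495 - 375 = 55440 - 375 = 55065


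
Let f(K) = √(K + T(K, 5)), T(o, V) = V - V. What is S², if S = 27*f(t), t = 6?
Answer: 4374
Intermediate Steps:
T(o, V) = 0
f(K) = √K (f(K) = √(K + 0) = √K)
S = 27*√6 ≈ 66.136
S² = (27*√6)² = 4374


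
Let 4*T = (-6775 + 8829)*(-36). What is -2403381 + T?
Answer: -2421867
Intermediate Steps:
T = -18486 (T = ((-6775 + 8829)*(-36))/4 = (2054*(-36))/4 = (¼)*(-73944) = -18486)
-2403381 + T = -2403381 - 18486 = -2421867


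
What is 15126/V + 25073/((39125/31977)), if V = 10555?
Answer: 1692632287581/82592875 ≈ 20494.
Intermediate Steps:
15126/V + 25073/((39125/31977)) = 15126/10555 + 25073/((39125/31977)) = 15126*(1/10555) + 25073/((39125*(1/31977))) = 15126/10555 + 25073/(39125/31977) = 15126/10555 + 25073*(31977/39125) = 15126/10555 + 801759321/39125 = 1692632287581/82592875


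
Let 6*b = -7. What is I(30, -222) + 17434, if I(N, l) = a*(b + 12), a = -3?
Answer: 34803/2 ≈ 17402.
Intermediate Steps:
b = -7/6 (b = (⅙)*(-7) = -7/6 ≈ -1.1667)
I(N, l) = -65/2 (I(N, l) = -3*(-7/6 + 12) = -3*65/6 = -65/2)
I(30, -222) + 17434 = -65/2 + 17434 = 34803/2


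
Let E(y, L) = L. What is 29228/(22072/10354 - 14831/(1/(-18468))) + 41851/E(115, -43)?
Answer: -478577829799231/491717018414 ≈ -973.28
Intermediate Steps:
29228/(22072/10354 - 14831/(1/(-18468))) + 41851/E(115, -43) = 29228/(22072/10354 - 14831/(1/(-18468))) + 41851/(-43) = 29228/(22072*(1/10354) - 14831/(-1/18468)) + 41851*(-1/43) = 29228/(356/167 - 14831*(-18468)) - 41851/43 = 29228/(356/167 + 273898908) - 41851/43 = 29228/(45741117992/167) - 41851/43 = 29228*(167/45741117992) - 41851/43 = 1220269/11435279498 - 41851/43 = -478577829799231/491717018414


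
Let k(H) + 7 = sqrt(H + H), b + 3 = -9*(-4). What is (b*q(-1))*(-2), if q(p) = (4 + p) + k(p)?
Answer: 264 - 66*I*sqrt(2) ≈ 264.0 - 93.338*I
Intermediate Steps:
b = 33 (b = -3 - 9*(-4) = -3 + 36 = 33)
k(H) = -7 + sqrt(2)*sqrt(H) (k(H) = -7 + sqrt(H + H) = -7 + sqrt(2*H) = -7 + sqrt(2)*sqrt(H))
q(p) = -3 + p + sqrt(2)*sqrt(p) (q(p) = (4 + p) + (-7 + sqrt(2)*sqrt(p)) = -3 + p + sqrt(2)*sqrt(p))
(b*q(-1))*(-2) = (33*(-3 - 1 + sqrt(2)*sqrt(-1)))*(-2) = (33*(-3 - 1 + sqrt(2)*I))*(-2) = (33*(-3 - 1 + I*sqrt(2)))*(-2) = (33*(-4 + I*sqrt(2)))*(-2) = (-132 + 33*I*sqrt(2))*(-2) = 264 - 66*I*sqrt(2)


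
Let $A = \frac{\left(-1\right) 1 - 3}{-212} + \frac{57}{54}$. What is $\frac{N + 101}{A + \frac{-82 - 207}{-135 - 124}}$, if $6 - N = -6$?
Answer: $\frac{27920718}{541181} \approx 51.592$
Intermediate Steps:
$N = 12$ ($N = 6 - -6 = 6 + 6 = 12$)
$A = \frac{1025}{954}$ ($A = \left(-1 - 3\right) \left(- \frac{1}{212}\right) + 57 \cdot \frac{1}{54} = \left(-4\right) \left(- \frac{1}{212}\right) + \frac{19}{18} = \frac{1}{53} + \frac{19}{18} = \frac{1025}{954} \approx 1.0744$)
$\frac{N + 101}{A + \frac{-82 - 207}{-135 - 124}} = \frac{12 + 101}{\frac{1025}{954} + \frac{-82 - 207}{-135 - 124}} = \frac{113}{\frac{1025}{954} - \frac{289}{-259}} = \frac{113}{\frac{1025}{954} - - \frac{289}{259}} = \frac{113}{\frac{1025}{954} + \frac{289}{259}} = \frac{113}{\frac{541181}{247086}} = 113 \cdot \frac{247086}{541181} = \frac{27920718}{541181}$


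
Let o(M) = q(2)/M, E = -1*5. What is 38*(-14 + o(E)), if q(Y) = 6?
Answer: -2888/5 ≈ -577.60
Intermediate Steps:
E = -5
o(M) = 6/M
38*(-14 + o(E)) = 38*(-14 + 6/(-5)) = 38*(-14 + 6*(-1/5)) = 38*(-14 - 6/5) = 38*(-76/5) = -2888/5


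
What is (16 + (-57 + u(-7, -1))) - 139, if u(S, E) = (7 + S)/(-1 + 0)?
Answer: -180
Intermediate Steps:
u(S, E) = -7 - S (u(S, E) = (7 + S)/(-1) = (7 + S)*(-1) = -7 - S)
(16 + (-57 + u(-7, -1))) - 139 = (16 + (-57 + (-7 - 1*(-7)))) - 139 = (16 + (-57 + (-7 + 7))) - 139 = (16 + (-57 + 0)) - 139 = (16 - 57) - 139 = -41 - 139 = -180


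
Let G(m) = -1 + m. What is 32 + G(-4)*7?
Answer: -3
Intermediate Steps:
32 + G(-4)*7 = 32 + (-1 - 4)*7 = 32 - 5*7 = 32 - 35 = -3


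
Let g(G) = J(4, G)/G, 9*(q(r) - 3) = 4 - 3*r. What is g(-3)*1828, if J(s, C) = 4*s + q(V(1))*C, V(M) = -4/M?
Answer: -9140/9 ≈ -1015.6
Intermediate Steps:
q(r) = 31/9 - r/3 (q(r) = 3 + (4 - 3*r)/9 = 3 + (4/9 - r/3) = 31/9 - r/3)
J(s, C) = 4*s + 43*C/9 (J(s, C) = 4*s + (31/9 - (-4)/(3*1))*C = 4*s + (31/9 - (-4)/3)*C = 4*s + (31/9 - ⅓*(-4))*C = 4*s + (31/9 + 4/3)*C = 4*s + 43*C/9)
g(G) = (16 + 43*G/9)/G (g(G) = (4*4 + 43*G/9)/G = (16 + 43*G/9)/G)
g(-3)*1828 = (43/9 + 16/(-3))*1828 = (43/9 + 16*(-⅓))*1828 = (43/9 - 16/3)*1828 = -5/9*1828 = -9140/9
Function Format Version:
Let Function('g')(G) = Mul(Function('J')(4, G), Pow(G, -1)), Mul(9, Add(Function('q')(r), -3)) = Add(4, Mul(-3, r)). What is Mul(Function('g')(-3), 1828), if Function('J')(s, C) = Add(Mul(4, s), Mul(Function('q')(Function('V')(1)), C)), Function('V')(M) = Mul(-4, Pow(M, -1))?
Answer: Rational(-9140, 9) ≈ -1015.6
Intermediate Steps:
Function('q')(r) = Add(Rational(31, 9), Mul(Rational(-1, 3), r)) (Function('q')(r) = Add(3, Mul(Rational(1, 9), Add(4, Mul(-3, r)))) = Add(3, Add(Rational(4, 9), Mul(Rational(-1, 3), r))) = Add(Rational(31, 9), Mul(Rational(-1, 3), r)))
Function('J')(s, C) = Add(Mul(4, s), Mul(Rational(43, 9), C)) (Function('J')(s, C) = Add(Mul(4, s), Mul(Add(Rational(31, 9), Mul(Rational(-1, 3), Mul(-4, Pow(1, -1)))), C)) = Add(Mul(4, s), Mul(Add(Rational(31, 9), Mul(Rational(-1, 3), Mul(-4, 1))), C)) = Add(Mul(4, s), Mul(Add(Rational(31, 9), Mul(Rational(-1, 3), -4)), C)) = Add(Mul(4, s), Mul(Add(Rational(31, 9), Rational(4, 3)), C)) = Add(Mul(4, s), Mul(Rational(43, 9), C)))
Function('g')(G) = Mul(Pow(G, -1), Add(16, Mul(Rational(43, 9), G))) (Function('g')(G) = Mul(Add(Mul(4, 4), Mul(Rational(43, 9), G)), Pow(G, -1)) = Mul(Add(16, Mul(Rational(43, 9), G)), Pow(G, -1)) = Mul(Pow(G, -1), Add(16, Mul(Rational(43, 9), G))))
Mul(Function('g')(-3), 1828) = Mul(Add(Rational(43, 9), Mul(16, Pow(-3, -1))), 1828) = Mul(Add(Rational(43, 9), Mul(16, Rational(-1, 3))), 1828) = Mul(Add(Rational(43, 9), Rational(-16, 3)), 1828) = Mul(Rational(-5, 9), 1828) = Rational(-9140, 9)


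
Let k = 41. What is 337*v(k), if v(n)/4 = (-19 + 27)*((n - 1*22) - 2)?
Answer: 183328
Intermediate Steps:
v(n) = -768 + 32*n (v(n) = 4*((-19 + 27)*((n - 1*22) - 2)) = 4*(8*((n - 22) - 2)) = 4*(8*((-22 + n) - 2)) = 4*(8*(-24 + n)) = 4*(-192 + 8*n) = -768 + 32*n)
337*v(k) = 337*(-768 + 32*41) = 337*(-768 + 1312) = 337*544 = 183328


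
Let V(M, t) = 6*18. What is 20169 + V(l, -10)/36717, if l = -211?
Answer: 246848427/12239 ≈ 20169.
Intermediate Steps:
V(M, t) = 108
20169 + V(l, -10)/36717 = 20169 + 108/36717 = 20169 + 108*(1/36717) = 20169 + 36/12239 = 246848427/12239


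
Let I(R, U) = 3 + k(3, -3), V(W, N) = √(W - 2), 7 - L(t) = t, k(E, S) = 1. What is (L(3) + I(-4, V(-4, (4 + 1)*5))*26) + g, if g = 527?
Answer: 635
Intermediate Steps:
L(t) = 7 - t
V(W, N) = √(-2 + W)
I(R, U) = 4 (I(R, U) = 3 + 1 = 4)
(L(3) + I(-4, V(-4, (4 + 1)*5))*26) + g = ((7 - 1*3) + 4*26) + 527 = ((7 - 3) + 104) + 527 = (4 + 104) + 527 = 108 + 527 = 635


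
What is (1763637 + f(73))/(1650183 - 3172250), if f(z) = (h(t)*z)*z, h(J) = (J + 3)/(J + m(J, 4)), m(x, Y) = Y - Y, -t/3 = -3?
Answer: -5312227/4566201 ≈ -1.1634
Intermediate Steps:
t = 9 (t = -3*(-3) = 9)
m(x, Y) = 0
h(J) = (3 + J)/J (h(J) = (J + 3)/(J + 0) = (3 + J)/J)
f(z) = 4*z**2/3 (f(z) = (((3 + 9)/9)*z)*z = (((1/9)*12)*z)*z = (4*z/3)*z = 4*z**2/3)
(1763637 + f(73))/(1650183 - 3172250) = (1763637 + (4/3)*73**2)/(1650183 - 3172250) = (1763637 + (4/3)*5329)/(-1522067) = (1763637 + 21316/3)*(-1/1522067) = (5312227/3)*(-1/1522067) = -5312227/4566201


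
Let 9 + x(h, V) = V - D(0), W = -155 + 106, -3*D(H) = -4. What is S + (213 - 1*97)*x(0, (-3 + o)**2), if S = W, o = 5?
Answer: -2351/3 ≈ -783.67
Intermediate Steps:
D(H) = 4/3 (D(H) = -1/3*(-4) = 4/3)
W = -49
x(h, V) = -31/3 + V (x(h, V) = -9 + (V - 1*4/3) = -9 + (V - 4/3) = -9 + (-4/3 + V) = -31/3 + V)
S = -49
S + (213 - 1*97)*x(0, (-3 + o)**2) = -49 + (213 - 1*97)*(-31/3 + (-3 + 5)**2) = -49 + (213 - 97)*(-31/3 + 2**2) = -49 + 116*(-31/3 + 4) = -49 + 116*(-19/3) = -49 - 2204/3 = -2351/3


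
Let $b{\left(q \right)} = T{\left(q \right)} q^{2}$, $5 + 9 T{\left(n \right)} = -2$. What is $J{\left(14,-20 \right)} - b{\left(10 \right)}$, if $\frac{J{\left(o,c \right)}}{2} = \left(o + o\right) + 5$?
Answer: $\frac{1294}{9} \approx 143.78$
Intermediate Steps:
$J{\left(o,c \right)} = 10 + 4 o$ ($J{\left(o,c \right)} = 2 \left(\left(o + o\right) + 5\right) = 2 \left(2 o + 5\right) = 2 \left(5 + 2 o\right) = 10 + 4 o$)
$T{\left(n \right)} = - \frac{7}{9}$ ($T{\left(n \right)} = - \frac{5}{9} + \frac{1}{9} \left(-2\right) = - \frac{5}{9} - \frac{2}{9} = - \frac{7}{9}$)
$b{\left(q \right)} = - \frac{7 q^{2}}{9}$
$J{\left(14,-20 \right)} - b{\left(10 \right)} = \left(10 + 4 \cdot 14\right) - - \frac{7 \cdot 10^{2}}{9} = \left(10 + 56\right) - \left(- \frac{7}{9}\right) 100 = 66 - - \frac{700}{9} = 66 + \frac{700}{9} = \frac{1294}{9}$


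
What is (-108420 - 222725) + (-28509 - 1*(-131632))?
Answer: -228022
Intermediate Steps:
(-108420 - 222725) + (-28509 - 1*(-131632)) = -331145 + (-28509 + 131632) = -331145 + 103123 = -228022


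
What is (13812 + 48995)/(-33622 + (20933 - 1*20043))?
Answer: -62807/32732 ≈ -1.9188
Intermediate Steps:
(13812 + 48995)/(-33622 + (20933 - 1*20043)) = 62807/(-33622 + (20933 - 20043)) = 62807/(-33622 + 890) = 62807/(-32732) = 62807*(-1/32732) = -62807/32732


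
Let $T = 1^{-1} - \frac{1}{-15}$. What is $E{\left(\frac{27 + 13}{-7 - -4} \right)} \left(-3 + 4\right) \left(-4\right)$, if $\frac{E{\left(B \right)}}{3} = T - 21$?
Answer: $\frac{1196}{5} \approx 239.2$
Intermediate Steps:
$T = \frac{16}{15}$ ($T = 1 - - \frac{1}{15} = 1 + \frac{1}{15} = \frac{16}{15} \approx 1.0667$)
$E{\left(B \right)} = - \frac{299}{5}$ ($E{\left(B \right)} = 3 \left(\frac{16}{15} - 21\right) = 3 \left(- \frac{299}{15}\right) = - \frac{299}{5}$)
$E{\left(\frac{27 + 13}{-7 - -4} \right)} \left(-3 + 4\right) \left(-4\right) = - \frac{299 \left(-3 + 4\right) \left(-4\right)}{5} = - \frac{299 \cdot 1 \left(-4\right)}{5} = \left(- \frac{299}{5}\right) \left(-4\right) = \frac{1196}{5}$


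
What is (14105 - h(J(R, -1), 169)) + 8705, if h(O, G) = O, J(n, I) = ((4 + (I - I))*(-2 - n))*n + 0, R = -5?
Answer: 22870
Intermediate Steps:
J(n, I) = n*(-8 - 4*n) (J(n, I) = ((4 + 0)*(-2 - n))*n + 0 = (4*(-2 - n))*n + 0 = (-8 - 4*n)*n + 0 = n*(-8 - 4*n) + 0 = n*(-8 - 4*n))
(14105 - h(J(R, -1), 169)) + 8705 = (14105 - (-4)*(-5)*(2 - 5)) + 8705 = (14105 - (-4)*(-5)*(-3)) + 8705 = (14105 - 1*(-60)) + 8705 = (14105 + 60) + 8705 = 14165 + 8705 = 22870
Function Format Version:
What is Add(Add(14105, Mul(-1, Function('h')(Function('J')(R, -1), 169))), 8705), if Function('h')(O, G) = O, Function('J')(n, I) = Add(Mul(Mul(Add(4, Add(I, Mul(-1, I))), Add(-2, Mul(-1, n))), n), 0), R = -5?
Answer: 22870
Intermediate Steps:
Function('J')(n, I) = Mul(n, Add(-8, Mul(-4, n))) (Function('J')(n, I) = Add(Mul(Mul(Add(4, 0), Add(-2, Mul(-1, n))), n), 0) = Add(Mul(Mul(4, Add(-2, Mul(-1, n))), n), 0) = Add(Mul(Add(-8, Mul(-4, n)), n), 0) = Add(Mul(n, Add(-8, Mul(-4, n))), 0) = Mul(n, Add(-8, Mul(-4, n))))
Add(Add(14105, Mul(-1, Function('h')(Function('J')(R, -1), 169))), 8705) = Add(Add(14105, Mul(-1, Mul(-4, -5, Add(2, -5)))), 8705) = Add(Add(14105, Mul(-1, Mul(-4, -5, -3))), 8705) = Add(Add(14105, Mul(-1, -60)), 8705) = Add(Add(14105, 60), 8705) = Add(14165, 8705) = 22870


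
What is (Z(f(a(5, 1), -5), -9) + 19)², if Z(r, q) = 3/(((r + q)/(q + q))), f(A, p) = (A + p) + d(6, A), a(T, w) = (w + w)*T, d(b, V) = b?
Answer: 64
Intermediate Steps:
a(T, w) = 2*T*w (a(T, w) = (2*w)*T = 2*T*w)
f(A, p) = 6 + A + p (f(A, p) = (A + p) + 6 = 6 + A + p)
Z(r, q) = 6*q/(q + r) (Z(r, q) = 3/(((q + r)/((2*q)))) = 3/(((q + r)*(1/(2*q)))) = 3/(((q + r)/(2*q))) = 3*(2*q/(q + r)) = 6*q/(q + r))
(Z(f(a(5, 1), -5), -9) + 19)² = (6*(-9)/(-9 + (6 + 2*5*1 - 5)) + 19)² = (6*(-9)/(-9 + (6 + 10 - 5)) + 19)² = (6*(-9)/(-9 + 11) + 19)² = (6*(-9)/2 + 19)² = (6*(-9)*(½) + 19)² = (-27 + 19)² = (-8)² = 64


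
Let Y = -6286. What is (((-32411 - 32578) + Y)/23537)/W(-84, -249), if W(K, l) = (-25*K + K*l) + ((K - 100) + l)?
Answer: -71275/531536071 ≈ -0.00013409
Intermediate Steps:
W(K, l) = -100 + l - 24*K + K*l (W(K, l) = (-25*K + K*l) + ((-100 + K) + l) = (-25*K + K*l) + (-100 + K + l) = -100 + l - 24*K + K*l)
(((-32411 - 32578) + Y)/23537)/W(-84, -249) = (((-32411 - 32578) - 6286)/23537)/(-100 - 249 - 24*(-84) - 84*(-249)) = ((-64989 - 6286)*(1/23537))/(-100 - 249 + 2016 + 20916) = -71275*1/23537/22583 = -71275/23537*1/22583 = -71275/531536071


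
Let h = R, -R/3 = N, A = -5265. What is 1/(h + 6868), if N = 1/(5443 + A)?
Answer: 178/1222501 ≈ 0.00014560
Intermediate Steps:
N = 1/178 (N = 1/(5443 - 5265) = 1/178 ≈ 0.0056180)
R = -3/178 (R = -3*1/178 = -3/178 ≈ -0.016854)
h = -3/178 ≈ -0.016854
1/(h + 6868) = 1/(-3/178 + 6868) = 1/(1222501/178) = 178/1222501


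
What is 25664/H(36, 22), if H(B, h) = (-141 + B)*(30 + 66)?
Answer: -802/315 ≈ -2.5460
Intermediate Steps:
H(B, h) = -13536 + 96*B (H(B, h) = (-141 + B)*96 = -13536 + 96*B)
25664/H(36, 22) = 25664/(-13536 + 96*36) = 25664/(-13536 + 3456) = 25664/(-10080) = 25664*(-1/10080) = -802/315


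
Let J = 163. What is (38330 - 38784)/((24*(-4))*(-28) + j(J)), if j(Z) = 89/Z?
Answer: -74002/438233 ≈ -0.16886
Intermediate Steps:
(38330 - 38784)/((24*(-4))*(-28) + j(J)) = (38330 - 38784)/((24*(-4))*(-28) + 89/163) = -454/(-96*(-28) + 89*(1/163)) = -454/(2688 + 89/163) = -454/438233/163 = -454*163/438233 = -74002/438233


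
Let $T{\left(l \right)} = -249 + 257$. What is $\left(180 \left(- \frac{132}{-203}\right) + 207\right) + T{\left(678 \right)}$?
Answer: $\frac{67405}{203} \approx 332.04$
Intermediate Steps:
$T{\left(l \right)} = 8$
$\left(180 \left(- \frac{132}{-203}\right) + 207\right) + T{\left(678 \right)} = \left(180 \left(- \frac{132}{-203}\right) + 207\right) + 8 = \left(180 \left(\left(-132\right) \left(- \frac{1}{203}\right)\right) + 207\right) + 8 = \left(180 \cdot \frac{132}{203} + 207\right) + 8 = \left(\frac{23760}{203} + 207\right) + 8 = \frac{65781}{203} + 8 = \frac{67405}{203}$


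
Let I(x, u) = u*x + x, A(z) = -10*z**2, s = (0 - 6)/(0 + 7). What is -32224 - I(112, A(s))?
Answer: -220592/7 ≈ -31513.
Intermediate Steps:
s = -6/7 ≈ -0.85714
I(x, u) = x + u*x
-32224 - I(112, A(s)) = -32224 - 112*(1 - 10*(-6/7)**2) = -32224 - 112*(1 - 10*36/49) = -32224 - 112*(1 - 360/49) = -32224 - 112*(-311)/49 = -32224 - 1*(-4976/7) = -32224 + 4976/7 = -220592/7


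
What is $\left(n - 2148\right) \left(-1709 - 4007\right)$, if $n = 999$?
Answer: $6567684$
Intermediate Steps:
$\left(n - 2148\right) \left(-1709 - 4007\right) = \left(999 - 2148\right) \left(-1709 - 4007\right) = \left(-1149\right) \left(-5716\right) = 6567684$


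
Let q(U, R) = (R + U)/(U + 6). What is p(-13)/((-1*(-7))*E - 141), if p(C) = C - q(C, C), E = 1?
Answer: 117/938 ≈ 0.12473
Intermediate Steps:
q(U, R) = (R + U)/(6 + U)
p(C) = C - 2*C/(6 + C) (p(C) = C - (C + C)/(6 + C) = C - 2*C/(6 + C))
p(-13)/((-1*(-7))*E - 141) = (-13*(4 - 13)/(6 - 13))/(-1*(-7)*1 - 141) = (-13*(-9)/(-7))/(7*1 - 141) = (-13*(-1/7)*(-9))/(7 - 141) = -117/7/(-134) = -1/134*(-117/7) = 117/938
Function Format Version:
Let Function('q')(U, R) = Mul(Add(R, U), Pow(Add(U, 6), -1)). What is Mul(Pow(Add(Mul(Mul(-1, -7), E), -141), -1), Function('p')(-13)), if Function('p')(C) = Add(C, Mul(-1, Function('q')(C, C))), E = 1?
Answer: Rational(117, 938) ≈ 0.12473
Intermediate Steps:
Function('q')(U, R) = Mul(Pow(Add(6, U), -1), Add(R, U)) (Function('q')(U, R) = Mul(Add(R, U), Pow(Add(6, U), -1)) = Mul(Pow(Add(6, U), -1), Add(R, U)))
Function('p')(C) = Add(C, Mul(-2, C, Pow(Add(6, C), -1))) (Function('p')(C) = Add(C, Mul(-1, Mul(Pow(Add(6, C), -1), Add(C, C)))) = Add(C, Mul(-1, Mul(Pow(Add(6, C), -1), Mul(2, C)))) = Add(C, Mul(-1, Mul(2, C, Pow(Add(6, C), -1)))) = Add(C, Mul(-2, C, Pow(Add(6, C), -1))))
Mul(Pow(Add(Mul(Mul(-1, -7), E), -141), -1), Function('p')(-13)) = Mul(Pow(Add(Mul(Mul(-1, -7), 1), -141), -1), Mul(-13, Pow(Add(6, -13), -1), Add(4, -13))) = Mul(Pow(Add(Mul(7, 1), -141), -1), Mul(-13, Pow(-7, -1), -9)) = Mul(Pow(Add(7, -141), -1), Mul(-13, Rational(-1, 7), -9)) = Mul(Pow(-134, -1), Rational(-117, 7)) = Mul(Rational(-1, 134), Rational(-117, 7)) = Rational(117, 938)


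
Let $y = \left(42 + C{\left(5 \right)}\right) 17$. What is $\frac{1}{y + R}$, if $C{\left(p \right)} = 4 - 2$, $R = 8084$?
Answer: $\frac{1}{8832} \approx 0.00011322$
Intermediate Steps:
$C{\left(p \right)} = 2$ ($C{\left(p \right)} = 4 - 2 = 2$)
$y = 748$ ($y = \left(42 + 2\right) 17 = 44 \cdot 17 = 748$)
$\frac{1}{y + R} = \frac{1}{748 + 8084} = \frac{1}{8832}$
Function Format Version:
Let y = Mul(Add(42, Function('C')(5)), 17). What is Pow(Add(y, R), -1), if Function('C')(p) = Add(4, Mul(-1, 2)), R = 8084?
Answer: Rational(1, 8832) ≈ 0.00011322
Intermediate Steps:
Function('C')(p) = 2 (Function('C')(p) = Add(4, -2) = 2)
y = 748 (y = Mul(Add(42, 2), 17) = Mul(44, 17) = 748)
Pow(Add(y, R), -1) = Pow(Add(748, 8084), -1) = Pow(8832, -1) = Rational(1, 8832)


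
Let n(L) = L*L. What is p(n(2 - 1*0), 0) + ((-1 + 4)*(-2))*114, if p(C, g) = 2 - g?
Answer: -682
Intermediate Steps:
n(L) = L²
p(n(2 - 1*0), 0) + ((-1 + 4)*(-2))*114 = (2 - 1*0) + ((-1 + 4)*(-2))*114 = (2 + 0) + (3*(-2))*114 = 2 - 6*114 = 2 - 684 = -682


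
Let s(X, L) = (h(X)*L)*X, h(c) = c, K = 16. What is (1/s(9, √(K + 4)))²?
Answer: 1/131220 ≈ 7.6208e-6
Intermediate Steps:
s(X, L) = L*X² (s(X, L) = (X*L)*X = (L*X)*X = L*X²)
(1/s(9, √(K + 4)))² = (1/(√(16 + 4)*9²))² = (1/(√20*81))² = (1/((2*√5)*81))² = (1/(162*√5))² = (√5/810)² = 1/131220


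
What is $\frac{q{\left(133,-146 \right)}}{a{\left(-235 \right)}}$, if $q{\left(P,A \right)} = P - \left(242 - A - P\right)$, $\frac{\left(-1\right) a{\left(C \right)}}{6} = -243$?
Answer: $- \frac{61}{729} \approx -0.083676$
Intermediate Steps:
$a{\left(C \right)} = 1458$ ($a{\left(C \right)} = \left(-6\right) \left(-243\right) = 1458$)
$q{\left(P,A \right)} = -242 + A + 2 P$ ($q{\left(P,A \right)} = P - \left(242 - A - P\right) = P + \left(-242 + A + P\right) = -242 + A + 2 P$)
$\frac{q{\left(133,-146 \right)}}{a{\left(-235 \right)}} = \frac{-242 - 146 + 2 \cdot 133}{1458} = \left(-242 - 146 + 266\right) \frac{1}{1458} = \left(-122\right) \frac{1}{1458} = - \frac{61}{729}$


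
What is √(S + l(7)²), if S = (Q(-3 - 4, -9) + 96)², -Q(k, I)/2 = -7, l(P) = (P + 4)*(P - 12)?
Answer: 55*√5 ≈ 122.98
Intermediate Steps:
l(P) = (-12 + P)*(4 + P) (l(P) = (4 + P)*(-12 + P) = (-12 + P)*(4 + P))
Q(k, I) = 14 (Q(k, I) = -2*(-7) = 14)
S = 12100 (S = (14 + 96)² = 110² = 12100)
√(S + l(7)²) = √(12100 + (-48 + 7² - 8*7)²) = √(12100 + (-48 + 49 - 56)²) = √(12100 + (-55)²) = √(12100 + 3025) = √15125 = 55*√5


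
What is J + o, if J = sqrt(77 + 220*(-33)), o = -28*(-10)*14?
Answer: 3920 + I*sqrt(7183) ≈ 3920.0 + 84.753*I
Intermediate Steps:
o = 3920 (o = 280*14 = 3920)
J = I*sqrt(7183) (J = sqrt(77 - 7260) = sqrt(-7183) = I*sqrt(7183) ≈ 84.753*I)
J + o = I*sqrt(7183) + 3920 = 3920 + I*sqrt(7183)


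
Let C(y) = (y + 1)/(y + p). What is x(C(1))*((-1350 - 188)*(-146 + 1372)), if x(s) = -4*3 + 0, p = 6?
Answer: 22627056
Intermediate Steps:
C(y) = (1 + y)/(6 + y) (C(y) = (y + 1)/(y + 6) = (1 + y)/(6 + y))
x(s) = -12 (x(s) = -12 + 0 = -12)
x(C(1))*((-1350 - 188)*(-146 + 1372)) = -12*(-1350 - 188)*(-146 + 1372) = -(-18456)*1226 = -12*(-1885588) = 22627056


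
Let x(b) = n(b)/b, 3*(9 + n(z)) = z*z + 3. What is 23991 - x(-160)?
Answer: 1442657/60 ≈ 24044.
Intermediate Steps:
n(z) = -8 + z**2/3 (n(z) = -9 + (z*z + 3)/3 = -9 + (z**2 + 3)/3 = -9 + (3 + z**2)/3 = -9 + (1 + z**2/3) = -8 + z**2/3)
x(b) = (-8 + b**2/3)/b
23991 - x(-160) = 23991 - (-8/(-160) + (1/3)*(-160)) = 23991 - (-8*(-1/160) - 160/3) = 23991 - (1/20 - 160/3) = 23991 - 1*(-3197/60) = 23991 + 3197/60 = 1442657/60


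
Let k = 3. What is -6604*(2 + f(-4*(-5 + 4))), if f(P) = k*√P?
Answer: -52832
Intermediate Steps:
f(P) = 3*√P
-6604*(2 + f(-4*(-5 + 4))) = -6604*(2 + 3*√(-4*(-5 + 4))) = -6604*(2 + 3*√(-4*(-1))) = -6604*(2 + 3*√4) = -6604*(2 + 3*2) = -6604*(2 + 6) = -6604*8 = -52832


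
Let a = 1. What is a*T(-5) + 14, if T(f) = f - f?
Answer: 14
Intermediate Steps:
T(f) = 0
a*T(-5) + 14 = 1*0 + 14 = 0 + 14 = 14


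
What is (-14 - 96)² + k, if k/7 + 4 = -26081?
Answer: -170495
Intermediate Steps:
k = -182595 (k = -28 + 7*(-26081) = -28 - 182567 = -182595)
(-14 - 96)² + k = (-14 - 96)² - 182595 = (-110)² - 182595 = 12100 - 182595 = -170495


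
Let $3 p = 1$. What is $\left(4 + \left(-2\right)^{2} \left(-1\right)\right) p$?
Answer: $0$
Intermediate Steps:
$p = \frac{1}{3}$ ($p = \frac{1}{3} \cdot 1 = \frac{1}{3} \approx 0.33333$)
$\left(4 + \left(-2\right)^{2} \left(-1\right)\right) p = \left(4 + \left(-2\right)^{2} \left(-1\right)\right) \frac{1}{3} = \left(4 + 4 \left(-1\right)\right) \frac{1}{3} = \left(4 - 4\right) \frac{1}{3} = 0 \cdot \frac{1}{3} = 0$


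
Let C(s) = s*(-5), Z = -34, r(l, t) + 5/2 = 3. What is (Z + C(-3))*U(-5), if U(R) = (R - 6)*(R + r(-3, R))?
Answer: -1881/2 ≈ -940.50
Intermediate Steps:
r(l, t) = ½ (r(l, t) = -5/2 + 3 = ½)
C(s) = -5*s
U(R) = (½ + R)*(-6 + R) (U(R) = (R - 6)*(R + ½) = (-6 + R)*(½ + R) = (½ + R)*(-6 + R))
(Z + C(-3))*U(-5) = (-34 - 5*(-3))*(-3 + (-5)² - 11/2*(-5)) = (-34 + 15)*(-3 + 25 + 55/2) = -19*99/2 = -1881/2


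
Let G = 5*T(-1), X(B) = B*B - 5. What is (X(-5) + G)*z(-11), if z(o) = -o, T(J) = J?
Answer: 165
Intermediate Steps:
X(B) = -5 + B² (X(B) = B² - 5 = -5 + B²)
G = -5 (G = 5*(-1) = -5)
(X(-5) + G)*z(-11) = ((-5 + (-5)²) - 5)*(-1*(-11)) = ((-5 + 25) - 5)*11 = (20 - 5)*11 = 15*11 = 165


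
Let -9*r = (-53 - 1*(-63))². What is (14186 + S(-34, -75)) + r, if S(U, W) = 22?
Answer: 127772/9 ≈ 14197.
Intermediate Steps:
r = -100/9 (r = -(-53 - 1*(-63))²/9 = -(-53 + 63)²/9 = -⅑*10² = -⅑*100 = -100/9 ≈ -11.111)
(14186 + S(-34, -75)) + r = (14186 + 22) - 100/9 = 14208 - 100/9 = 127772/9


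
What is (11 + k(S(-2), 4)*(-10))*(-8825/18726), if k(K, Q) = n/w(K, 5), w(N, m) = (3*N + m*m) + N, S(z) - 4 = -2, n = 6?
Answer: -891325/205986 ≈ -4.3271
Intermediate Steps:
S(z) = 2 (S(z) = 4 - 2 = 2)
w(N, m) = m² + 4*N (w(N, m) = (3*N + m²) + N = (m² + 3*N) + N = m² + 4*N)
k(K, Q) = 6/(25 + 4*K) (k(K, Q) = 6/(5² + 4*K) = 6/(25 + 4*K))
(11 + k(S(-2), 4)*(-10))*(-8825/18726) = (11 + (6/(25 + 4*2))*(-10))*(-8825/18726) = (11 + (6/(25 + 8))*(-10))*(-8825*1/18726) = (11 + (6/33)*(-10))*(-8825/18726) = (11 + (6*(1/33))*(-10))*(-8825/18726) = (11 + (2/11)*(-10))*(-8825/18726) = (11 - 20/11)*(-8825/18726) = (101/11)*(-8825/18726) = -891325/205986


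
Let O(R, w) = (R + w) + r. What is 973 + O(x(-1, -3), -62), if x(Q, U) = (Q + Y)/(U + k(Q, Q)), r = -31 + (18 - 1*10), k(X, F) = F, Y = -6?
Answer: 3559/4 ≈ 889.75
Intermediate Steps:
r = -23 (r = -31 + (18 - 10) = -31 + 8 = -23)
x(Q, U) = (-6 + Q)/(Q + U) (x(Q, U) = (Q - 6)/(U + Q) = (-6 + Q)/(Q + U))
O(R, w) = -23 + R + w (O(R, w) = (R + w) - 23 = -23 + R + w)
973 + O(x(-1, -3), -62) = 973 + (-23 + (-6 - 1)/(-1 - 3) - 62) = 973 + (-23 - 7/(-4) - 62) = 973 + (-23 - 1/4*(-7) - 62) = 973 + (-23 + 7/4 - 62) = 973 - 333/4 = 3559/4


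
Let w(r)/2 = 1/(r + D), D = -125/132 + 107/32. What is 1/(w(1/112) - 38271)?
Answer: -17783/680558409 ≈ -2.6130e-5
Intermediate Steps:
D = 2531/1056 (D = -125*1/132 + 107*(1/32) = -125/132 + 107/32 = 2531/1056 ≈ 2.3968)
w(r) = 2/(2531/1056 + r) (w(r) = 2/(r + 2531/1056) = 2/(2531/1056 + r))
1/(w(1/112) - 38271) = 1/(2112/(2531 + 1056/112) - 38271) = 1/(2112/(2531 + 1056*(1/112)) - 38271) = 1/(2112/(2531 + 66/7) - 38271) = 1/(2112/(17783/7) - 38271) = 1/(2112*(7/17783) - 38271) = 1/(14784/17783 - 38271) = 1/(-680558409/17783) = -17783/680558409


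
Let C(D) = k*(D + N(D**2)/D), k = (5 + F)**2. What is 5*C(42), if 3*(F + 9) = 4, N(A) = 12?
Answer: 94720/63 ≈ 1503.5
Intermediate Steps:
F = -23/3 (F = -9 + (1/3)*4 = -9 + 4/3 = -23/3 ≈ -7.6667)
k = 64/9 (k = (5 - 23/3)**2 = (-8/3)**2 = 64/9 ≈ 7.1111)
C(D) = 64*D/9 + 256/(3*D) (C(D) = 64*(D + 12/D)/9 = 64*D/9 + 256/(3*D))
5*C(42) = 5*((64/9)*(12 + 42**2)/42) = 5*((64/9)*(1/42)*(12 + 1764)) = 5*((64/9)*(1/42)*1776) = 5*(18944/63) = 94720/63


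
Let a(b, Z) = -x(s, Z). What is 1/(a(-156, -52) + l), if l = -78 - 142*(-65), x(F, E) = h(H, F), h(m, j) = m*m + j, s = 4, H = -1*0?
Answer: 1/9148 ≈ 0.00010931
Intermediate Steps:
H = 0
h(m, j) = j + m**2 (h(m, j) = m**2 + j = j + m**2)
x(F, E) = F (x(F, E) = F + 0**2 = F + 0 = F)
l = 9152 (l = -78 + 9230 = 9152)
a(b, Z) = -4 (a(b, Z) = -1*4 = -4)
1/(a(-156, -52) + l) = 1/(-4 + 9152) = 1/9148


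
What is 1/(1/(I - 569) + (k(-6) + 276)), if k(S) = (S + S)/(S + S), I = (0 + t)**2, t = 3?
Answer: 560/155119 ≈ 0.0036101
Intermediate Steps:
I = 9 (I = (0 + 3)**2 = 3**2 = 9)
k(S) = 1 (k(S) = (2*S)/((2*S)) = (2*S)*(1/(2*S)) = 1)
1/(1/(I - 569) + (k(-6) + 276)) = 1/(1/(9 - 569) + (1 + 276)) = 1/(1/(-560) + 277) = 1/(-1/560 + 277) = 1/(155119/560) = 560/155119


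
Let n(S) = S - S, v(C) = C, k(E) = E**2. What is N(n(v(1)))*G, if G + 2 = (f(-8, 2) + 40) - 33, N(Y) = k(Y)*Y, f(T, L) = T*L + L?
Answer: 0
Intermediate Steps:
f(T, L) = L + L*T (f(T, L) = L*T + L = L + L*T)
n(S) = 0
N(Y) = Y**3 (N(Y) = Y**2*Y = Y**3)
G = -9 (G = -2 + ((2*(1 - 8) + 40) - 33) = -2 + ((2*(-7) + 40) - 33) = -2 + ((-14 + 40) - 33) = -2 + (26 - 33) = -2 - 7 = -9)
N(n(v(1)))*G = 0**3*(-9) = 0*(-9) = 0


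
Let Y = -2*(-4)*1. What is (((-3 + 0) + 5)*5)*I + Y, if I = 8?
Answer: 88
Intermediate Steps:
Y = 8 (Y = 8*1 = 8)
(((-3 + 0) + 5)*5)*I + Y = (((-3 + 0) + 5)*5)*8 + 8 = ((-3 + 5)*5)*8 + 8 = (2*5)*8 + 8 = 10*8 + 8 = 80 + 8 = 88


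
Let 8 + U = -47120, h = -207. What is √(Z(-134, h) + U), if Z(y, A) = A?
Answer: I*√47335 ≈ 217.57*I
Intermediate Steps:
U = -47128 (U = -8 - 47120 = -47128)
√(Z(-134, h) + U) = √(-207 - 47128) = √(-47335) = I*√47335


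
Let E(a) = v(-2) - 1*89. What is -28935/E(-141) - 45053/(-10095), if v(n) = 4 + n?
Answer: 98672812/292755 ≈ 337.05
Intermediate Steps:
E(a) = -87 (E(a) = (4 - 2) - 1*89 = 2 - 89 = -87)
-28935/E(-141) - 45053/(-10095) = -28935/(-87) - 45053/(-10095) = -28935*(-1/87) - 45053*(-1/10095) = 9645/29 + 45053/10095 = 98672812/292755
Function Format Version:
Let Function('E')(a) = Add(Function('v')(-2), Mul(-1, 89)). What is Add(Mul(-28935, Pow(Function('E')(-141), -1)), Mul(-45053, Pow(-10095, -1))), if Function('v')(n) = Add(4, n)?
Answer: Rational(98672812, 292755) ≈ 337.05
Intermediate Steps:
Function('E')(a) = -87 (Function('E')(a) = Add(Add(4, -2), Mul(-1, 89)) = Add(2, -89) = -87)
Add(Mul(-28935, Pow(Function('E')(-141), -1)), Mul(-45053, Pow(-10095, -1))) = Add(Mul(-28935, Pow(-87, -1)), Mul(-45053, Pow(-10095, -1))) = Add(Mul(-28935, Rational(-1, 87)), Mul(-45053, Rational(-1, 10095))) = Add(Rational(9645, 29), Rational(45053, 10095)) = Rational(98672812, 292755)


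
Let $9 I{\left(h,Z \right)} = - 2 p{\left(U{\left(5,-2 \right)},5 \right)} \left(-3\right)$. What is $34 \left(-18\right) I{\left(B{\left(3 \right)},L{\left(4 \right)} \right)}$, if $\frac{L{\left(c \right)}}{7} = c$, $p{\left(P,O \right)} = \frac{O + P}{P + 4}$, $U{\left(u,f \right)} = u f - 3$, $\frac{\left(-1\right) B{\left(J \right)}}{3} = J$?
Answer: $- \frac{1088}{3} \approx -362.67$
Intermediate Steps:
$B{\left(J \right)} = - 3 J$
$U{\left(u,f \right)} = -3 + f u$ ($U{\left(u,f \right)} = f u - 3 = -3 + f u$)
$p{\left(P,O \right)} = \frac{O + P}{4 + P}$
$L{\left(c \right)} = 7 c$
$I{\left(h,Z \right)} = \frac{16}{27}$ ($I{\left(h,Z \right)} = \frac{- 2 \frac{5 - 13}{4 - 13} \left(-3\right)}{9} = \frac{- 2 \frac{1}{-9} \left(-8\right) \left(-3\right)}{9} = \frac{- 2 \left(\left(- \frac{1}{9}\right) \left(-8\right)\right) \left(-3\right)}{9} = \frac{\left(-2\right) \frac{8}{9} \left(-3\right)}{9} = \frac{\left(- \frac{16}{9}\right) \left(-3\right)}{9} = \frac{1}{9} \cdot \frac{16}{3} = \frac{16}{27}$)
$34 \left(-18\right) I{\left(B{\left(3 \right)},L{\left(4 \right)} \right)} = 34 \left(-18\right) \frac{16}{27} = \left(-612\right) \frac{16}{27} = - \frac{1088}{3}$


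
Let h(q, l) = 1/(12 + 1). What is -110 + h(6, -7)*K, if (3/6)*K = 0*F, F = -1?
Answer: -110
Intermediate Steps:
h(q, l) = 1/13
K = 0 (K = 2*(0*(-1)) = 2*0 = 0)
-110 + h(6, -7)*K = -110 + (1/13)*0 = -110 + 0 = -110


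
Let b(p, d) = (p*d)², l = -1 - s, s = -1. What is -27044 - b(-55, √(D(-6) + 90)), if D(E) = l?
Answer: -299294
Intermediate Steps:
l = 0 (l = -1 - 1*(-1) = -1 + 1 = 0)
D(E) = 0
b(p, d) = d²*p² (b(p, d) = (d*p)² = d²*p²)
-27044 - b(-55, √(D(-6) + 90)) = -27044 - (√(0 + 90))²*(-55)² = -27044 - (√90)²*3025 = -27044 - (3*√10)²*3025 = -27044 - 90*3025 = -27044 - 1*272250 = -27044 - 272250 = -299294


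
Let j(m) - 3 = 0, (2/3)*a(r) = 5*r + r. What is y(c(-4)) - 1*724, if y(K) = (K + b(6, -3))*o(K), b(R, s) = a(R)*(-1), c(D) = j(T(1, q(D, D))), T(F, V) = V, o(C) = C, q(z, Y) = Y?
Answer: -877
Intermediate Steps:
a(r) = 9*r (a(r) = 3*(5*r + r)/2 = 3*(6*r)/2 = 9*r)
j(m) = 3 (j(m) = 3 + 0 = 3)
c(D) = 3
b(R, s) = -9*R (b(R, s) = (9*R)*(-1) = -9*R)
y(K) = K*(-54 + K) (y(K) = (K - 9*6)*K = (K - 54)*K = (-54 + K)*K = K*(-54 + K))
y(c(-4)) - 1*724 = 3*(-54 + 3) - 1*724 = 3*(-51) - 724 = -153 - 724 = -877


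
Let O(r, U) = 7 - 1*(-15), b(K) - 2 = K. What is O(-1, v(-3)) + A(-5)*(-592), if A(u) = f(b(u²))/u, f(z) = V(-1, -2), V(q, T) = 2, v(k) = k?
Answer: 1294/5 ≈ 258.80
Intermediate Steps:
b(K) = 2 + K
O(r, U) = 22 (O(r, U) = 7 + 15 = 22)
f(z) = 2
A(u) = 2/u
O(-1, v(-3)) + A(-5)*(-592) = 22 + (2/(-5))*(-592) = 22 + (2*(-⅕))*(-592) = 22 - ⅖*(-592) = 22 + 1184/5 = 1294/5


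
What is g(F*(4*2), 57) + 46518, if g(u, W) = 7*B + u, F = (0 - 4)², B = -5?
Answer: 46611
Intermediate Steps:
F = 16 (F = (-4)² = 16)
g(u, W) = -35 + u (g(u, W) = 7*(-5) + u = -35 + u)
g(F*(4*2), 57) + 46518 = (-35 + 16*(4*2)) + 46518 = (-35 + 16*8) + 46518 = (-35 + 128) + 46518 = 93 + 46518 = 46611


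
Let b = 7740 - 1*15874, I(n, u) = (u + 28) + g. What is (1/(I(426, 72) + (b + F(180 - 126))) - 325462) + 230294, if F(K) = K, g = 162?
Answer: -744023425/7818 ≈ -95168.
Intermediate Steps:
I(n, u) = 190 + u (I(n, u) = (u + 28) + 162 = (28 + u) + 162 = 190 + u)
b = -8134 (b = 7740 - 15874 = -8134)
(1/(I(426, 72) + (b + F(180 - 126))) - 325462) + 230294 = (1/((190 + 72) + (-8134 + (180 - 126))) - 325462) + 230294 = (1/(262 + (-8134 + 54)) - 325462) + 230294 = (1/(262 - 8080) - 325462) + 230294 = (1/(-7818) - 325462) + 230294 = (-1/7818 - 325462) + 230294 = -2544461917/7818 + 230294 = -744023425/7818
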